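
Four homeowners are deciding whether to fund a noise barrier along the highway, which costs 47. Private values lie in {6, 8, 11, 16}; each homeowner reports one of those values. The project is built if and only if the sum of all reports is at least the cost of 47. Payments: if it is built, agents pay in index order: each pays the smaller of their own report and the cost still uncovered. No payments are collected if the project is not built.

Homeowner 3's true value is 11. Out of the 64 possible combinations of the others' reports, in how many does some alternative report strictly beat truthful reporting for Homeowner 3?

Others report (8, 16, 16): truth gives 0; report 8 gives 3 > 0. Violating.
Others report (11, 16, 16): truth gives 0; report 6 gives 5 > 0. Violating.
Others report (16, 8, 16): truth gives 0; report 8 gives 3 > 0. Violating.
Others report (16, 11, 16): truth gives 0; report 6 gives 5 > 0. Violating.
Others report (6, 6, 6): truth gives 0; no alternative beats it.
Others report (6, 6, 8): truth gives 0; no alternative beats it.
(Checking all 64 profiles: 7 have a profitable deviation, 57 do not.)

7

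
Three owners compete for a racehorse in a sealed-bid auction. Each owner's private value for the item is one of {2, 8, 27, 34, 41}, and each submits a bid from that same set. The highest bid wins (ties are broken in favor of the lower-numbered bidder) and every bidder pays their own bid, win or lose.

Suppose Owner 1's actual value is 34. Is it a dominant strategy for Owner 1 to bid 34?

Consider the case where Owner 2 bids 2 and Owner 3 bids 2.
Truthful bid 34: wins, pays 34, utility 34 - 34 = 0.
Bid 2 instead: wins, pays 2, utility 34 - 2 = 32.
Since 32 > 0, bidding 2 is strictly better here, so truthful bidding is not dominant.

No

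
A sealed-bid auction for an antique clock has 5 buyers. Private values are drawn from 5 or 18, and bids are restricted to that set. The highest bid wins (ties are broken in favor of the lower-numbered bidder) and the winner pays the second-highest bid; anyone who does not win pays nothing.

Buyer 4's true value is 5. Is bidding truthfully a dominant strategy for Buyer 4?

Yes

Check each profile of the others' bids and compare truth against every alternative bid.
Others bid (5, 5, 5, 18): truth gives 0, best alternative gives -13.
Others bid (5, 5, 5, 5): truth gives 0, best alternative gives 0.
Others bid (5, 5, 18, 5): truth gives 0, best alternative gives 0.
Others bid (5, 5, 18, 18): truth gives 0, best alternative gives 0.
Others bid (5, 18, 5, 5): truth gives 0, best alternative gives 0.
Others bid (5, 18, 5, 18): truth gives 0, best alternative gives 0.
(Remaining 10 profiles checked similarly; truth is weakly best in each.)
In every case the truthful bid is at least as good as any alternative, so it is a dominant strategy.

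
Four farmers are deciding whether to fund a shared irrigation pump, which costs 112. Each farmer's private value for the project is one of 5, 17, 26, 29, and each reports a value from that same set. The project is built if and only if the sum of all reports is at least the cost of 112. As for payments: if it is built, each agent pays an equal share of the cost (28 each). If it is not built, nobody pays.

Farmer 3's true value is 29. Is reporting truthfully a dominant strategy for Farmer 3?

Check each profile of the others' reports and compare truth against every alternative report.
Others report (26, 29, 29): truth gives 1, best alternative gives 0.
Others report (29, 26, 29): truth gives 1, best alternative gives 0.
Others report (29, 29, 26): truth gives 1, best alternative gives 0.
Others report (29, 29, 29): truth gives 1, best alternative gives 1.
Others report (5, 5, 5): truth gives 0, best alternative gives 0.
Others report (5, 5, 17): truth gives 0, best alternative gives 0.
(Remaining 58 profiles checked similarly; truth is weakly best in each.)
In every case the truthful report is at least as good as any alternative, so it is a dominant strategy.

Yes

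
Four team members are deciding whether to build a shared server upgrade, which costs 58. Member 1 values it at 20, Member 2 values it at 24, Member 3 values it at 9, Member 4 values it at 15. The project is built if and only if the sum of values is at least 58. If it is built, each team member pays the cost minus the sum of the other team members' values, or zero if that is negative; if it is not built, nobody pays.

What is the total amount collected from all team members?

Total value 68 ≥ cost 58, so it is built.
Member 1: others sum to 48; max(0, 58 - 48) = 10.
Member 2: others sum to 44; max(0, 58 - 44) = 14.
Member 3: others sum to 59; max(0, 58 - 59) = 0.
Member 4: others sum to 53; max(0, 58 - 53) = 5.
Total collected = 10 + 14 + 0 + 5 = 29.

29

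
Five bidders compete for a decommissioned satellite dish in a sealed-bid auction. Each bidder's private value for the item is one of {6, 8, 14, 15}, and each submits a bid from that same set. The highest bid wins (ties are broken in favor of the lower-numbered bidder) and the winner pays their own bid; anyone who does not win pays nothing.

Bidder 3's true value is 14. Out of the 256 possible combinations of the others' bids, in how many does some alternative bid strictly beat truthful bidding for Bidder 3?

Others bid (6, 6, 6, 6): truth gives 0; bid 8 gives 6 > 0. Violating.
Others bid (6, 6, 6, 8): truth gives 0; bid 8 gives 6 > 0. Violating.
Others bid (6, 6, 8, 6): truth gives 0; bid 8 gives 6 > 0. Violating.
Others bid (6, 6, 8, 8): truth gives 0; bid 8 gives 6 > 0. Violating.
Others bid (6, 6, 6, 14): truth gives 0; no alternative beats it.
Others bid (6, 6, 6, 15): truth gives 0; no alternative beats it.
(Checking all 256 profiles: 4 have a profitable deviation, 252 do not.)

4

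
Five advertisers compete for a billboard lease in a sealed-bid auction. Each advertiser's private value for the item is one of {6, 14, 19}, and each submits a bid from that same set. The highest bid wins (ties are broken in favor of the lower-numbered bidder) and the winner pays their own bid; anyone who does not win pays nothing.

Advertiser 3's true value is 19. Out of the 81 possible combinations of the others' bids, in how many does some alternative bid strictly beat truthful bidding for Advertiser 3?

Others bid (6, 6, 6, 6): truth gives 0; bid 14 gives 5 > 0. Violating.
Others bid (6, 6, 6, 14): truth gives 0; bid 14 gives 5 > 0. Violating.
Others bid (6, 6, 14, 6): truth gives 0; bid 14 gives 5 > 0. Violating.
Others bid (6, 6, 14, 14): truth gives 0; bid 14 gives 5 > 0. Violating.
Others bid (6, 6, 6, 19): truth gives 0; no alternative beats it.
Others bid (6, 6, 14, 19): truth gives 0; no alternative beats it.
(Checking all 81 profiles: 4 have a profitable deviation, 77 do not.)

4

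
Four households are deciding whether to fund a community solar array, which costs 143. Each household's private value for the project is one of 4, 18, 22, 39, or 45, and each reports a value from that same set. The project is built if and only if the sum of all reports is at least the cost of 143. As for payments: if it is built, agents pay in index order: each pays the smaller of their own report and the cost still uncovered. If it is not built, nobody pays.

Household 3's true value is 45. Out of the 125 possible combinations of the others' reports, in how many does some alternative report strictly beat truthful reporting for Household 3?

20

Others report (18, 45, 45): truth gives 0; report 39 gives 6 > 0. Violating.
Others report (22, 39, 45): truth gives 0; report 39 gives 6 > 0. Violating.
Others report (22, 45, 39): truth gives 0; report 39 gives 6 > 0. Violating.
Others report (22, 45, 45): truth gives 0; report 39 gives 6 > 0. Violating.
Others report (4, 4, 4): truth gives 0; no alternative beats it.
Others report (4, 4, 18): truth gives 0; no alternative beats it.
(Checking all 125 profiles: 20 have a profitable deviation, 105 do not.)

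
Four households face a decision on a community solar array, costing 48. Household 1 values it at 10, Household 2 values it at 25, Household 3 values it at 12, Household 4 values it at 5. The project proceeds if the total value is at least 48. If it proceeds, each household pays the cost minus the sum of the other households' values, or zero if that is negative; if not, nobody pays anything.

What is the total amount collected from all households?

Total value 52 ≥ cost 48, so it is built.
Household 1: others sum to 42; max(0, 48 - 42) = 6.
Household 2: others sum to 27; max(0, 48 - 27) = 21.
Household 3: others sum to 40; max(0, 48 - 40) = 8.
Household 4: others sum to 47; max(0, 48 - 47) = 1.
Total collected = 6 + 21 + 8 + 1 = 36.

36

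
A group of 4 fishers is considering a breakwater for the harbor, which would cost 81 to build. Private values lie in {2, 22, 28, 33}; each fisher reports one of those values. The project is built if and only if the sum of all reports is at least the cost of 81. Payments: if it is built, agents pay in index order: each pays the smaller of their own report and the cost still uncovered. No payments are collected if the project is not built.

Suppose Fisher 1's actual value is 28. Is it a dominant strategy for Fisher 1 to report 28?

Consider the case where Fisher 2 reports 2, Fisher 3 reports 28 and Fisher 4 reports 33.
Truthful report 28: project built, pays 28, utility 28 - 28 = 0.
Report 22 instead: project built, pays 22, utility 28 - 22 = 6.
Since 6 > 0, reporting 22 is strictly better here, so truthful reporting is not dominant.

No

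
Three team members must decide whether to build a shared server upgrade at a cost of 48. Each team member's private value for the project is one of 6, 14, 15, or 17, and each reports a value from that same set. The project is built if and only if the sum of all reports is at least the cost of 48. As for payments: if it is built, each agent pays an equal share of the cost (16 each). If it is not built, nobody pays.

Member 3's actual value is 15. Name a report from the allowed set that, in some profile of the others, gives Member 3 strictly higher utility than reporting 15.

Suppose Member 1 reports 17 and Member 2 reports 17.
Report 15: project built, pays 16, utility 15 - 16 = -1.
Report 6: project not built, utility 0.
So reporting 6 beats truth here (0 > -1).

6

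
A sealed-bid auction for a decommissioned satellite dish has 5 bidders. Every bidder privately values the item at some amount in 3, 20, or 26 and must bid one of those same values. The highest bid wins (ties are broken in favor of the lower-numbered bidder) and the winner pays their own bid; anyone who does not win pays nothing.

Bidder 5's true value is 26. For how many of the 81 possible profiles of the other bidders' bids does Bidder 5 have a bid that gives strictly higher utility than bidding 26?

Others bid (3, 3, 3, 3): truth gives 0; bid 20 gives 6 > 0. Violating.
Others bid (3, 3, 3, 20): truth gives 0; no alternative beats it.
Others bid (3, 3, 3, 26): truth gives 0; no alternative beats it.
(Checking all 81 profiles: 1 has a profitable deviation, 80 do not.)

1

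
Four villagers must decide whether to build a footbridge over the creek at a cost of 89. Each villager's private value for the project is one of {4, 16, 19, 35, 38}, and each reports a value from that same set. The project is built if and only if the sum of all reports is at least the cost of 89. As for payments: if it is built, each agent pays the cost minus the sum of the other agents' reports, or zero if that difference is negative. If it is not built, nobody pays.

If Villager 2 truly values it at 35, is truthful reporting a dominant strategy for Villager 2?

Yes

Check each profile of the others' reports and compare truth against every alternative report.
Others report (16, 35, 38): truth gives 35, best alternative gives 35.
Others report (16, 38, 35): truth gives 35, best alternative gives 35.
Others report (16, 38, 38): truth gives 35, best alternative gives 35.
Others report (19, 35, 35): truth gives 35, best alternative gives 35.
Others report (19, 35, 38): truth gives 35, best alternative gives 35.
Others report (19, 38, 35): truth gives 35, best alternative gives 35.
(Remaining 119 profiles checked similarly; truth is weakly best in each.)
In every case the truthful report is at least as good as any alternative, so it is a dominant strategy.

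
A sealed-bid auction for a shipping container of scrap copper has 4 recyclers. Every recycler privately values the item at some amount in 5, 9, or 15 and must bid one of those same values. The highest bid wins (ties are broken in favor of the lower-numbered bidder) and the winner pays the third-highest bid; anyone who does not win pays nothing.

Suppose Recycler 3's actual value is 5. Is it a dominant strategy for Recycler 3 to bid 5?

Check each profile of the others' bids and compare truth against every alternative bid.
Others bid (5, 5, 5): truth gives 0, best alternative gives 0.
Others bid (5, 5, 9): truth gives 0, best alternative gives 0.
Others bid (5, 5, 15): truth gives 0, best alternative gives 0.
Others bid (5, 9, 5): truth gives 0, best alternative gives 0.
Others bid (5, 9, 9): truth gives 0, best alternative gives 0.
Others bid (5, 9, 15): truth gives 0, best alternative gives 0.
(Remaining 21 profiles checked similarly; truth is weakly best in each.)
In every case the truthful bid is at least as good as any alternative, so it is a dominant strategy.

Yes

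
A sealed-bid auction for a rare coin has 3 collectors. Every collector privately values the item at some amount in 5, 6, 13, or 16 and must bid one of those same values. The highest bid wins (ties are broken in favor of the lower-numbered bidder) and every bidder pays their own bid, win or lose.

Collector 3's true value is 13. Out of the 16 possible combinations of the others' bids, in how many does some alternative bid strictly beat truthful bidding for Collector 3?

Others bid (5, 5): truth gives 0; bid 6 gives 7 > 0. Violating.
Others bid (5, 13): truth gives -13; bid 16 gives -3 > -13. Violating.
Others bid (5, 16): truth gives -13; bid 5 gives -5 > -13. Violating.
Others bid (6, 13): truth gives -13; bid 16 gives -3 > -13. Violating.
Others bid (5, 6): truth gives 0; no alternative beats it.
Others bid (6, 5): truth gives 0; no alternative beats it.
(Checking all 16 profiles: 13 have a profitable deviation, 3 do not.)

13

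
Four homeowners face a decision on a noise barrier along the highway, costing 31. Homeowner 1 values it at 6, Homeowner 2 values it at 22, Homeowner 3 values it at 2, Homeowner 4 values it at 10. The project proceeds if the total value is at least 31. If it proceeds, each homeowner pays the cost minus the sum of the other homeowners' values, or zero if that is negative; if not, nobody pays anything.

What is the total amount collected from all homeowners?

14

Total value 40 ≥ cost 31, so it is built.
Homeowner 1: others sum to 34; max(0, 31 - 34) = 0.
Homeowner 2: others sum to 18; max(0, 31 - 18) = 13.
Homeowner 3: others sum to 38; max(0, 31 - 38) = 0.
Homeowner 4: others sum to 30; max(0, 31 - 30) = 1.
Total collected = 0 + 13 + 0 + 1 = 14.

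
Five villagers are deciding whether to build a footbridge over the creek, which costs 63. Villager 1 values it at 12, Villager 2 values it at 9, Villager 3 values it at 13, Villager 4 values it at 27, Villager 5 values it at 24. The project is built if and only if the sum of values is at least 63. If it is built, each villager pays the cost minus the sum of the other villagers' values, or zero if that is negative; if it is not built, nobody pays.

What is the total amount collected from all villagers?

7

Total value 85 ≥ cost 63, so it is built.
Villager 1: others sum to 73; max(0, 63 - 73) = 0.
Villager 2: others sum to 76; max(0, 63 - 76) = 0.
Villager 3: others sum to 72; max(0, 63 - 72) = 0.
Villager 4: others sum to 58; max(0, 63 - 58) = 5.
Villager 5: others sum to 61; max(0, 63 - 61) = 2.
Total collected = 0 + 0 + 0 + 5 + 2 = 7.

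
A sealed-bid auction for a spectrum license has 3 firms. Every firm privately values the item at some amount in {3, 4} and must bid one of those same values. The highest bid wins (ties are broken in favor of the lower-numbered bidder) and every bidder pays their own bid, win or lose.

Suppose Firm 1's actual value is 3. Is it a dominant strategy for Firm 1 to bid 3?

No

Consider the case where Firm 2 bids 3 and Firm 3 bids 4.
Truthful bid 3: loses but pays 3, utility -3.
Bid 4 instead: wins, pays 4, utility 3 - 4 = -1.
Since -1 > -3, bidding 4 is strictly better here, so truthful bidding is not dominant.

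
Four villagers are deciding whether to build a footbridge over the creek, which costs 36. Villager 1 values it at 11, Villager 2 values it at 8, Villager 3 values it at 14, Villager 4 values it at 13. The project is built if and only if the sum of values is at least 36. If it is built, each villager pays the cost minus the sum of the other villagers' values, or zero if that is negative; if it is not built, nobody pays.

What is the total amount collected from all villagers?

8

Total value 46 ≥ cost 36, so it is built.
Villager 1: others sum to 35; max(0, 36 - 35) = 1.
Villager 2: others sum to 38; max(0, 36 - 38) = 0.
Villager 3: others sum to 32; max(0, 36 - 32) = 4.
Villager 4: others sum to 33; max(0, 36 - 33) = 3.
Total collected = 1 + 0 + 4 + 3 = 8.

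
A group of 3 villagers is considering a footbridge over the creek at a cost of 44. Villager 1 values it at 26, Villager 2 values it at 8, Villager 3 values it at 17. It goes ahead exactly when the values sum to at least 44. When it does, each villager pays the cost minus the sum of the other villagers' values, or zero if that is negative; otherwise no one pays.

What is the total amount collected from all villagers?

Total value 51 ≥ cost 44, so it is built.
Villager 1: others sum to 25; max(0, 44 - 25) = 19.
Villager 2: others sum to 43; max(0, 44 - 43) = 1.
Villager 3: others sum to 34; max(0, 44 - 34) = 10.
Total collected = 19 + 1 + 10 = 30.

30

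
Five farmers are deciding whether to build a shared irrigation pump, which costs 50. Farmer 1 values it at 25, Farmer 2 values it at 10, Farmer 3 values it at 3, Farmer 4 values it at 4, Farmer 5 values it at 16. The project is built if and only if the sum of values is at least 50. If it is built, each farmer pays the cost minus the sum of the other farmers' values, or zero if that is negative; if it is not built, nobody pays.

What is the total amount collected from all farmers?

27

Total value 58 ≥ cost 50, so it is built.
Farmer 1: others sum to 33; max(0, 50 - 33) = 17.
Farmer 2: others sum to 48; max(0, 50 - 48) = 2.
Farmer 3: others sum to 55; max(0, 50 - 55) = 0.
Farmer 4: others sum to 54; max(0, 50 - 54) = 0.
Farmer 5: others sum to 42; max(0, 50 - 42) = 8.
Total collected = 17 + 2 + 0 + 0 + 8 = 27.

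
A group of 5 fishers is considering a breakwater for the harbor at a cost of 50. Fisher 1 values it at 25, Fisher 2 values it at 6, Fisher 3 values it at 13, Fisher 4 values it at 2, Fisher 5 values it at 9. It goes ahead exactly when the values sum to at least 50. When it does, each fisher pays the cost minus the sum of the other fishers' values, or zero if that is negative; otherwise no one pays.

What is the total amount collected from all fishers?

33

Total value 55 ≥ cost 50, so it is built.
Fisher 1: others sum to 30; max(0, 50 - 30) = 20.
Fisher 2: others sum to 49; max(0, 50 - 49) = 1.
Fisher 3: others sum to 42; max(0, 50 - 42) = 8.
Fisher 4: others sum to 53; max(0, 50 - 53) = 0.
Fisher 5: others sum to 46; max(0, 50 - 46) = 4.
Total collected = 20 + 1 + 8 + 0 + 4 = 33.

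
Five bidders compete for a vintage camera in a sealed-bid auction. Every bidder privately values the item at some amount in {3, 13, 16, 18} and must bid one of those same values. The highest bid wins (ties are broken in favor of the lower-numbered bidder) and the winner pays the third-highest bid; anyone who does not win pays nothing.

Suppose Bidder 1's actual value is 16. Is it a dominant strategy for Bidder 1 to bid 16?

Consider the case where Bidder 2 bids 3, Bidder 3 bids 3, Bidder 4 bids 3 and Bidder 5 bids 18.
Truthful bid 16: loses, pays 0, utility 0.
Bid 18 instead: wins, pays 3, utility 16 - 3 = 13.
Since 13 > 0, bidding 18 is strictly better here, so truthful bidding is not dominant.

No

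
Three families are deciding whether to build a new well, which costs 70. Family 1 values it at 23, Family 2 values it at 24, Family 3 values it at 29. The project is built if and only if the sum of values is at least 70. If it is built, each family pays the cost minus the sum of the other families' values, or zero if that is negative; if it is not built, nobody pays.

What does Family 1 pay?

17

Total value 76 ≥ cost 70, so the project is built.
The other families' values sum to 53.
Cost minus that sum is 70 - 53 = 17.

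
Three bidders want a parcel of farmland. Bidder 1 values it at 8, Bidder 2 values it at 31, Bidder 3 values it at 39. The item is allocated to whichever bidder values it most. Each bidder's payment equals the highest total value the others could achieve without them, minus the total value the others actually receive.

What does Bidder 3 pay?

Bidder 3 has the highest value and receives the item.
Without Bidder 3, the item would go to the next-highest value, 31, so the others could achieve 31.
With Bidder 3 present and winning, the others receive nothing, so their total is 0.
Payment = 31 - 0 = 31.

31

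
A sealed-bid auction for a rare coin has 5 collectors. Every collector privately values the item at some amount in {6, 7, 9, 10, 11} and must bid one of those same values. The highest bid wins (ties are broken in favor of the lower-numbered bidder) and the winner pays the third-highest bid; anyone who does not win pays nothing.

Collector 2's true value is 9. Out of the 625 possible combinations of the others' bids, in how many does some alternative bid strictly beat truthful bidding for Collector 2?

Others bid (6, 6, 6, 10): truth gives 0; bid 10 gives 3 > 0. Violating.
Others bid (6, 6, 6, 11): truth gives 0; bid 11 gives 3 > 0. Violating.
Others bid (6, 6, 7, 10): truth gives 0; bid 10 gives 2 > 0. Violating.
Others bid (6, 6, 7, 11): truth gives 0; bid 11 gives 2 > 0. Violating.
Others bid (6, 6, 6, 6): truth gives 3; no alternative beats it.
Others bid (6, 6, 6, 7): truth gives 3; no alternative beats it.
(Checking all 625 profiles: 64 have a profitable deviation, 561 do not.)

64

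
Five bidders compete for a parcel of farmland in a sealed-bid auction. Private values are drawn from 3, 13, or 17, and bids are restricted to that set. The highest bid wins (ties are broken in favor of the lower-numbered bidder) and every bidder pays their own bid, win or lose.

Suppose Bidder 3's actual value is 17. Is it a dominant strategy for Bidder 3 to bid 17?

No

Consider the case where Bidder 1 bids 3, Bidder 2 bids 3, Bidder 4 bids 3 and Bidder 5 bids 3.
Truthful bid 17: wins, pays 17, utility 17 - 17 = 0.
Bid 13 instead: wins, pays 13, utility 17 - 13 = 4.
Since 4 > 0, bidding 13 is strictly better here, so truthful bidding is not dominant.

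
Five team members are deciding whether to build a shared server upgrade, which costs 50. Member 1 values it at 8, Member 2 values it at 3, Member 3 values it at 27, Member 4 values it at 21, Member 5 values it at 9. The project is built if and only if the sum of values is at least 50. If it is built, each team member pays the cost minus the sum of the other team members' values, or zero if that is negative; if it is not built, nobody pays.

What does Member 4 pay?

3

Total value 68 ≥ cost 50, so the project is built.
The other team members' values sum to 47.
Cost minus that sum is 50 - 47 = 3.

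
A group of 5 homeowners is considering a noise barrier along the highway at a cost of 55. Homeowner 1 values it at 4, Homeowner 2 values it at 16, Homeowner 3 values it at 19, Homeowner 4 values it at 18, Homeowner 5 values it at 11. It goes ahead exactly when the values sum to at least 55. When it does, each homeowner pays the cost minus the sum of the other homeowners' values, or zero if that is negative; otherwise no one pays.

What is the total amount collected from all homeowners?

14

Total value 68 ≥ cost 55, so it is built.
Homeowner 1: others sum to 64; max(0, 55 - 64) = 0.
Homeowner 2: others sum to 52; max(0, 55 - 52) = 3.
Homeowner 3: others sum to 49; max(0, 55 - 49) = 6.
Homeowner 4: others sum to 50; max(0, 55 - 50) = 5.
Homeowner 5: others sum to 57; max(0, 55 - 57) = 0.
Total collected = 0 + 3 + 6 + 5 + 0 = 14.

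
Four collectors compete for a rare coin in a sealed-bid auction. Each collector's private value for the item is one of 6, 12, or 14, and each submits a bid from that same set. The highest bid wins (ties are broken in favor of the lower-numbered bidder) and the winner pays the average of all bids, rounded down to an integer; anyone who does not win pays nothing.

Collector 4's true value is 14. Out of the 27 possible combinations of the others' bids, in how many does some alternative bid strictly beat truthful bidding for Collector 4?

1

Others bid (6, 6, 6): truth gives 6; bid 12 gives 7 > 6. Violating.
Others bid (6, 6, 12): truth gives 5; no alternative beats it.
Others bid (6, 6, 14): truth gives 0; no alternative beats it.
(Checking all 27 profiles: 1 has a profitable deviation, 26 do not.)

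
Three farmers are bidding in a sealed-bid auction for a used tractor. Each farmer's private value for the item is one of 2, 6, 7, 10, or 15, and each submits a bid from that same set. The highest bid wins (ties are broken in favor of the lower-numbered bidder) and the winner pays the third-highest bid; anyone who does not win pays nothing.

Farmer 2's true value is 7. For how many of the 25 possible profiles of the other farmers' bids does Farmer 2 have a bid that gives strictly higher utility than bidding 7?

8

Others bid (2, 10): truth gives 0; bid 10 gives 5 > 0. Violating.
Others bid (2, 15): truth gives 0; bid 15 gives 5 > 0. Violating.
Others bid (6, 10): truth gives 0; bid 10 gives 1 > 0. Violating.
Others bid (6, 15): truth gives 0; bid 15 gives 1 > 0. Violating.
Others bid (2, 2): truth gives 5; no alternative beats it.
Others bid (2, 6): truth gives 5; no alternative beats it.
(Checking all 25 profiles: 8 have a profitable deviation, 17 do not.)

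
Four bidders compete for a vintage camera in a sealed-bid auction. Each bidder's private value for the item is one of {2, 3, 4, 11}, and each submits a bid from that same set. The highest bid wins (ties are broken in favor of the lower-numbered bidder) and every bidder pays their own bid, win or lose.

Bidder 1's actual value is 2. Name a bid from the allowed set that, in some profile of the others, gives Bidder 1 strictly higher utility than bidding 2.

3

Suppose Bidder 2 bids 2, Bidder 3 bids 2 and Bidder 4 bids 3.
Bid 2: loses but pays 2, utility -2.
Bid 3: wins, pays 3, utility 2 - 3 = -1.
So bidding 3 beats truth here (-1 > -2).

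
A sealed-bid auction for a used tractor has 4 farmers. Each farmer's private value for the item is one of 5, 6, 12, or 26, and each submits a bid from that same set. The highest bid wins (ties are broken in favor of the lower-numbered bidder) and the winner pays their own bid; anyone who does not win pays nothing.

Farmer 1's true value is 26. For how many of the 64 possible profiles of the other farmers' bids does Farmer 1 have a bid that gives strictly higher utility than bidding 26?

27

Others bid (5, 5, 5): truth gives 0; bid 5 gives 21 > 0. Violating.
Others bid (5, 5, 6): truth gives 0; bid 6 gives 20 > 0. Violating.
Others bid (5, 5, 12): truth gives 0; bid 12 gives 14 > 0. Violating.
Others bid (5, 6, 5): truth gives 0; bid 6 gives 20 > 0. Violating.
Others bid (5, 5, 26): truth gives 0; no alternative beats it.
Others bid (5, 6, 26): truth gives 0; no alternative beats it.
(Checking all 64 profiles: 27 have a profitable deviation, 37 do not.)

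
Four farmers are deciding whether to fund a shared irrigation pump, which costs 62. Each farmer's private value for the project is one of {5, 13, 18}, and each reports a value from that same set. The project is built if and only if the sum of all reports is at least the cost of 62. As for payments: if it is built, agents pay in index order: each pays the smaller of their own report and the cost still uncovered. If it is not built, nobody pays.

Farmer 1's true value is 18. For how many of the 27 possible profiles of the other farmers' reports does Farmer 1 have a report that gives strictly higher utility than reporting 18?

Others report (13, 18, 18): truth gives 0; report 13 gives 5 > 0. Violating.
Others report (18, 13, 18): truth gives 0; report 13 gives 5 > 0. Violating.
Others report (18, 18, 13): truth gives 0; report 13 gives 5 > 0. Violating.
Others report (18, 18, 18): truth gives 0; report 13 gives 5 > 0. Violating.
Others report (5, 5, 5): truth gives 0; no alternative beats it.
Others report (5, 5, 13): truth gives 0; no alternative beats it.
(Checking all 27 profiles: 4 have a profitable deviation, 23 do not.)

4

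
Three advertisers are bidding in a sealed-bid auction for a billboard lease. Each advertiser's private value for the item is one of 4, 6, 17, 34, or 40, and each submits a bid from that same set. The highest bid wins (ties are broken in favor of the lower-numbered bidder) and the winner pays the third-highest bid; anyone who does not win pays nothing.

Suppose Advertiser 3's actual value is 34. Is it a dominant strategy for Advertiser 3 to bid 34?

No

Consider the case where Advertiser 1 bids 4 and Advertiser 2 bids 34.
Truthful bid 34: loses, pays 0, utility 0.
Bid 40 instead: wins, pays 4, utility 34 - 4 = 30.
Since 30 > 0, bidding 40 is strictly better here, so truthful bidding is not dominant.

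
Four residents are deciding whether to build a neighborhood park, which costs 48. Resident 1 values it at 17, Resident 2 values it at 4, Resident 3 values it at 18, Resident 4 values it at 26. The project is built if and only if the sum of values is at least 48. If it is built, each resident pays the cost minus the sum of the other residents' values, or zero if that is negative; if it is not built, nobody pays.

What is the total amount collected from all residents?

Total value 65 ≥ cost 48, so it is built.
Resident 1: others sum to 48; max(0, 48 - 48) = 0.
Resident 2: others sum to 61; max(0, 48 - 61) = 0.
Resident 3: others sum to 47; max(0, 48 - 47) = 1.
Resident 4: others sum to 39; max(0, 48 - 39) = 9.
Total collected = 0 + 0 + 1 + 9 = 10.

10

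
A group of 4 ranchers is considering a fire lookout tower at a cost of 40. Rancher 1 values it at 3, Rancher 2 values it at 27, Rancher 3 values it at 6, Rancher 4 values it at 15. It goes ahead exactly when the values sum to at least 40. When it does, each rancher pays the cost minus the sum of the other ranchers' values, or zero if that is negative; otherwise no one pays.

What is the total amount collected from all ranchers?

20

Total value 51 ≥ cost 40, so it is built.
Rancher 1: others sum to 48; max(0, 40 - 48) = 0.
Rancher 2: others sum to 24; max(0, 40 - 24) = 16.
Rancher 3: others sum to 45; max(0, 40 - 45) = 0.
Rancher 4: others sum to 36; max(0, 40 - 36) = 4.
Total collected = 0 + 16 + 0 + 4 = 20.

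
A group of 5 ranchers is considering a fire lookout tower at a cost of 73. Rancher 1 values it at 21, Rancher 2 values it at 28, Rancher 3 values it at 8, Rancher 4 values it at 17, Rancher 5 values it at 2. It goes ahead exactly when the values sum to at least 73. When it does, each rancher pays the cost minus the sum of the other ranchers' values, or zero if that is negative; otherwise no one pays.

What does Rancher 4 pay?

14

Total value 76 ≥ cost 73, so the project is built.
The other ranchers' values sum to 59.
Cost minus that sum is 73 - 59 = 14.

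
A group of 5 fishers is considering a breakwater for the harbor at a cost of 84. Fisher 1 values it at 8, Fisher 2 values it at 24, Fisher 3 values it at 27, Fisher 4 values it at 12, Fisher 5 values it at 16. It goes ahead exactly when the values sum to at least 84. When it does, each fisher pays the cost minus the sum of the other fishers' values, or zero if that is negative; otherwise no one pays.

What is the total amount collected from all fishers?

Total value 87 ≥ cost 84, so it is built.
Fisher 1: others sum to 79; max(0, 84 - 79) = 5.
Fisher 2: others sum to 63; max(0, 84 - 63) = 21.
Fisher 3: others sum to 60; max(0, 84 - 60) = 24.
Fisher 4: others sum to 75; max(0, 84 - 75) = 9.
Fisher 5: others sum to 71; max(0, 84 - 71) = 13.
Total collected = 5 + 21 + 24 + 9 + 13 = 72.

72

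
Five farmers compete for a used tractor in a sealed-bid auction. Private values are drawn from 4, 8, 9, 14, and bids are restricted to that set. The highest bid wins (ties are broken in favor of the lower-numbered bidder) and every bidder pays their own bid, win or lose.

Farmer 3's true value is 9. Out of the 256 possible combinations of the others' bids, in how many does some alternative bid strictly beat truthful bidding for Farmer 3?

224

Others bid (4, 4, 4, 4): truth gives 0; bid 8 gives 1 > 0. Violating.
Others bid (4, 4, 4, 8): truth gives 0; bid 8 gives 1 > 0. Violating.
Others bid (4, 4, 4, 14): truth gives -9; bid 4 gives -4 > -9. Violating.
Others bid (4, 4, 8, 4): truth gives 0; bid 8 gives 1 > 0. Violating.
Others bid (4, 4, 4, 9): truth gives 0; no alternative beats it.
Others bid (4, 4, 8, 9): truth gives 0; no alternative beats it.
(Checking all 256 profiles: 224 have a profitable deviation, 32 do not.)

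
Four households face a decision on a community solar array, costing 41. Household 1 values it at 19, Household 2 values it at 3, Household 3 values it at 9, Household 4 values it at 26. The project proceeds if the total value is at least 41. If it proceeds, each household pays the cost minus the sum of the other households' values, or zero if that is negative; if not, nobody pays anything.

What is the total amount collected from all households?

13

Total value 57 ≥ cost 41, so it is built.
Household 1: others sum to 38; max(0, 41 - 38) = 3.
Household 2: others sum to 54; max(0, 41 - 54) = 0.
Household 3: others sum to 48; max(0, 41 - 48) = 0.
Household 4: others sum to 31; max(0, 41 - 31) = 10.
Total collected = 3 + 0 + 0 + 10 = 13.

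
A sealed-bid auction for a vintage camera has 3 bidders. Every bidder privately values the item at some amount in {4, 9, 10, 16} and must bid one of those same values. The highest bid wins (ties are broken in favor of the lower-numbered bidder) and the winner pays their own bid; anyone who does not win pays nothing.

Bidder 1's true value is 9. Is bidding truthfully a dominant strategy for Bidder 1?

Consider the case where Bidder 2 bids 4 and Bidder 3 bids 4.
Truthful bid 9: wins, pays 9, utility 9 - 9 = 0.
Bid 4 instead: wins, pays 4, utility 9 - 4 = 5.
Since 5 > 0, bidding 4 is strictly better here, so truthful bidding is not dominant.

No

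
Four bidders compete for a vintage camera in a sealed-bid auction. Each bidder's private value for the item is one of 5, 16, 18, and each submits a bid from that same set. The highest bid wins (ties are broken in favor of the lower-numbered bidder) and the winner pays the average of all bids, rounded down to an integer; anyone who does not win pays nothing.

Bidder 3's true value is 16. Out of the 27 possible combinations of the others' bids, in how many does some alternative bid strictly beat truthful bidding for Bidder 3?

8

Others bid (5, 5, 18): truth gives 0; bid 18 gives 5 > 0. Violating.
Others bid (5, 16, 5): truth gives 0; bid 18 gives 5 > 0. Violating.
Others bid (5, 16, 16): truth gives 0; bid 18 gives 3 > 0. Violating.
Others bid (5, 16, 18): truth gives 0; bid 18 gives 2 > 0. Violating.
Others bid (5, 5, 5): truth gives 9; no alternative beats it.
Others bid (5, 5, 16): truth gives 6; no alternative beats it.
(Checking all 27 profiles: 8 have a profitable deviation, 19 do not.)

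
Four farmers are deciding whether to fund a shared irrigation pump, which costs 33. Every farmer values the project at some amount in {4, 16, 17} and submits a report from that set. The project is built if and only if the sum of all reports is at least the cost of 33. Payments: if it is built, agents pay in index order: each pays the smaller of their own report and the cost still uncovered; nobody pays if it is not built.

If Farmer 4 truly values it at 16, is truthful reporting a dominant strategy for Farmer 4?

Check each profile of the others' reports and compare truth against every alternative report.
Others report (4, 16, 16): truth gives 16, best alternative gives 16.
Others report (4, 16, 17): truth gives 16, best alternative gives 16.
Others report (4, 17, 16): truth gives 16, best alternative gives 16.
Others report (4, 17, 17): truth gives 16, best alternative gives 16.
Others report (16, 4, 16): truth gives 16, best alternative gives 16.
Others report (16, 4, 17): truth gives 16, best alternative gives 16.
(Remaining 21 profiles checked similarly; truth is weakly best in each.)
In every case the truthful report is at least as good as any alternative, so it is a dominant strategy.

Yes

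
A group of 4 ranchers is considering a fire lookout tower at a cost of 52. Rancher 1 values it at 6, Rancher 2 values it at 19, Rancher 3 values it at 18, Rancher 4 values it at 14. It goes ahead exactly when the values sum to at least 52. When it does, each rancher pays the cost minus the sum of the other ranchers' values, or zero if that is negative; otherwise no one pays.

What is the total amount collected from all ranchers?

Total value 57 ≥ cost 52, so it is built.
Rancher 1: others sum to 51; max(0, 52 - 51) = 1.
Rancher 2: others sum to 38; max(0, 52 - 38) = 14.
Rancher 3: others sum to 39; max(0, 52 - 39) = 13.
Rancher 4: others sum to 43; max(0, 52 - 43) = 9.
Total collected = 1 + 14 + 13 + 9 = 37.

37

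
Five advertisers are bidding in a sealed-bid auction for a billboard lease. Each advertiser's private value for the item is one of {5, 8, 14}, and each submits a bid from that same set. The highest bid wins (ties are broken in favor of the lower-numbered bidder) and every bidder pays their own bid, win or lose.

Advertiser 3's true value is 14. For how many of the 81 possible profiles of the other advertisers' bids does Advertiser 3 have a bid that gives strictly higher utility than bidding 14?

Others bid (5, 5, 5, 5): truth gives 0; bid 8 gives 6 > 0. Violating.
Others bid (5, 5, 5, 8): truth gives 0; bid 8 gives 6 > 0. Violating.
Others bid (5, 5, 8, 5): truth gives 0; bid 8 gives 6 > 0. Violating.
Others bid (5, 5, 8, 8): truth gives 0; bid 8 gives 6 > 0. Violating.
Others bid (5, 5, 5, 14): truth gives 0; no alternative beats it.
Others bid (5, 5, 8, 14): truth gives 0; no alternative beats it.
(Checking all 81 profiles: 49 have a profitable deviation, 32 do not.)

49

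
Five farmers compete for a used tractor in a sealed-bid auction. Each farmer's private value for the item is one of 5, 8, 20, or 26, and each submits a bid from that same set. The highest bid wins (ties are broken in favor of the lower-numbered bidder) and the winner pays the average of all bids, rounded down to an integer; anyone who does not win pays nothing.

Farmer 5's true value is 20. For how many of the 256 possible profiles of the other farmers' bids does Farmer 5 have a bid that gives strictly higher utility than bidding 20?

Others bid (5, 5, 5, 5): truth gives 12; bid 8 gives 15 > 12. Violating.
Others bid (5, 5, 5, 20): truth gives 0; bid 26 gives 8 > 0. Violating.
Others bid (5, 5, 8, 20): truth gives 0; bid 26 gives 8 > 0. Violating.
Others bid (5, 5, 20, 5): truth gives 0; bid 26 gives 8 > 0. Violating.
Others bid (5, 5, 5, 8): truth gives 12; no alternative beats it.
Others bid (5, 5, 5, 26): truth gives 0; no alternative beats it.
(Checking all 256 profiles: 65 have a profitable deviation, 191 do not.)

65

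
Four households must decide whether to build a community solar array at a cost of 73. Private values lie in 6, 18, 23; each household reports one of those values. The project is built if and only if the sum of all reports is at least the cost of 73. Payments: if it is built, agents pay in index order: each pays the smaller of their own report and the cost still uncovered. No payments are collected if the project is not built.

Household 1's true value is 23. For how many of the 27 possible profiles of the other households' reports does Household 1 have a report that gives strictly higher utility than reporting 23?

7

Others report (18, 18, 23): truth gives 0; report 18 gives 5 > 0. Violating.
Others report (18, 23, 18): truth gives 0; report 18 gives 5 > 0. Violating.
Others report (18, 23, 23): truth gives 0; report 18 gives 5 > 0. Violating.
Others report (23, 18, 18): truth gives 0; report 18 gives 5 > 0. Violating.
Others report (6, 6, 6): truth gives 0; no alternative beats it.
Others report (6, 6, 18): truth gives 0; no alternative beats it.
(Checking all 27 profiles: 7 have a profitable deviation, 20 do not.)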